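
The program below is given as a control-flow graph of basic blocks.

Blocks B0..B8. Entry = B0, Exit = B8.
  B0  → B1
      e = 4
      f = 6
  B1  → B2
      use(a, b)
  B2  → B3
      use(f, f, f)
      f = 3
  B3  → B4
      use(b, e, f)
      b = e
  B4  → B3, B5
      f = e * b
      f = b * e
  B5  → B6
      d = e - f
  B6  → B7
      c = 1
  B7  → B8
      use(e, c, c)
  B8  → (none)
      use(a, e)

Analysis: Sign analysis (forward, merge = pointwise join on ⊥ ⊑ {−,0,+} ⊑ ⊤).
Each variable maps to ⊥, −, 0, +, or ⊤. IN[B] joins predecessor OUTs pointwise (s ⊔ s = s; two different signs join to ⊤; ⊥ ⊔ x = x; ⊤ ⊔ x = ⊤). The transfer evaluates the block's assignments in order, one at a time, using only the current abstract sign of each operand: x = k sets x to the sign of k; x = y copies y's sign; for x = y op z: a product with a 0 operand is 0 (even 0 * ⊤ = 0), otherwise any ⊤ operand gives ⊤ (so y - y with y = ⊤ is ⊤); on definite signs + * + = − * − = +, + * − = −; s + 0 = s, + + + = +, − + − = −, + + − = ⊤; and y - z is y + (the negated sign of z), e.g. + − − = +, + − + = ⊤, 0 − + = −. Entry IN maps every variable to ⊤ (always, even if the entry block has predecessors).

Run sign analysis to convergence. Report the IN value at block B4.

Converged values:
  B0: | IN=(all ⊤) | OUT={e:+, f:+; rest ⊤}
  B1: | IN={e:+, f:+; rest ⊤} | OUT={e:+, f:+; rest ⊤}
  B2: | IN={e:+, f:+; rest ⊤} | OUT={e:+, f:+; rest ⊤}
  B3: | IN={e:+, f:+; rest ⊤} | OUT={b:+, e:+, f:+; rest ⊤}
  B4: | IN={b:+, e:+, f:+; rest ⊤} | OUT={b:+, e:+, f:+; rest ⊤}
  B5: | IN={b:+, e:+, f:+; rest ⊤} | OUT={b:+, e:+, f:+; rest ⊤}
  B6: | IN={b:+, e:+, f:+; rest ⊤} | OUT={b:+, c:+, e:+, f:+; rest ⊤}
  B7: | IN={b:+, c:+, e:+, f:+; rest ⊤} | OUT={b:+, c:+, e:+, f:+; rest ⊤}
  B8: | IN={b:+, c:+, e:+, f:+; rest ⊤} | OUT={b:+, c:+, e:+, f:+; rest ⊤}

Merge at B4: IN[B4] = OUT[B3] = {a: ⊤, b: +, c: ⊤, d: ⊤, e: +, f: +}

Answer: {a: ⊤, b: +, c: ⊤, d: ⊤, e: +, f: +}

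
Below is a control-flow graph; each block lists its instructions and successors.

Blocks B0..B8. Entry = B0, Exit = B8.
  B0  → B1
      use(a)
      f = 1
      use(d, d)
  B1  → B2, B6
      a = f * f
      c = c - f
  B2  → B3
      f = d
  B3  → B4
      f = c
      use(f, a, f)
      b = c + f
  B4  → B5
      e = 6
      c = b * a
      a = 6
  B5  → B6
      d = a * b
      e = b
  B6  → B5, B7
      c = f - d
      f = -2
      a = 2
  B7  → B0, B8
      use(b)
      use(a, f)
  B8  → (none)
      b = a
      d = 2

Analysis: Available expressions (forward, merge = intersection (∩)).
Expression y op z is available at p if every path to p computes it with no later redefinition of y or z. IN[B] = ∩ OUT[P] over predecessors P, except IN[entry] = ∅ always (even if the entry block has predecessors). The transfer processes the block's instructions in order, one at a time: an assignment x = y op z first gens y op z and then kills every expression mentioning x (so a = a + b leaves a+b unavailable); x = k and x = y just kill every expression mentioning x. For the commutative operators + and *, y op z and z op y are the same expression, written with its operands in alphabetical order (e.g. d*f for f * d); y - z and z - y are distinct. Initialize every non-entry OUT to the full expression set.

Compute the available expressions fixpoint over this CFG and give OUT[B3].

Answer: {c+f}

Trace:
Fixpoint table:
  B0:   IN={}   OUT={}
  B1:   IN={}   OUT={f*f}
  B2:   IN={f*f}   OUT={}
  B3:   IN={}   OUT={c+f}
  B4:   IN={c+f}   OUT={}
  B5:   IN={}   OUT={a*b}
  B6:   IN={}   OUT={}
  B7:   IN={}   OUT={}
  B8:   IN={}   OUT={}

Merge at B3: IN[B3] = OUT[B2] = {}
Applying B3's transfer function to that IN value gives OUT[B3] (row B3 above).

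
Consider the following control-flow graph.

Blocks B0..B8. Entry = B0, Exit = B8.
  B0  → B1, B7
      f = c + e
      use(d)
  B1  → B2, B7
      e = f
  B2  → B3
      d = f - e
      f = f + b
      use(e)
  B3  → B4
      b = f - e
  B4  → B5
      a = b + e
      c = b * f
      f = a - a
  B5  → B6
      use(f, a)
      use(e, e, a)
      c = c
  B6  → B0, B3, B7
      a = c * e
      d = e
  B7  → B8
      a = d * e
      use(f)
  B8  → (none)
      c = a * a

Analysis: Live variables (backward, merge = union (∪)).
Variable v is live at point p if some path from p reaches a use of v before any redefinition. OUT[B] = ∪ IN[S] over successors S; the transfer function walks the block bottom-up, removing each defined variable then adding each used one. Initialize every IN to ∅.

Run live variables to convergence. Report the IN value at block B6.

Answer: {b, c, e, f}

Derivation:
Converged values:
  B0:   IN={b, c, d, e}   OUT={b, d, e, f}
  B1:   IN={b, d, f}   OUT={b, d, e, f}
  B2:   IN={b, e, f}   OUT={e, f}
  B3:   IN={e, f}   OUT={b, e, f}
  B4:   IN={b, e, f}   OUT={a, b, c, e, f}
  B5:   IN={a, b, c, e, f}   OUT={b, c, e, f}
  B6:   IN={b, c, e, f}   OUT={b, c, d, e, f}
  B7:   IN={d, e, f}   OUT={a}
  B8:   IN={a}   OUT={}

Merge at B6: OUT[B6] = IN[B0] ⊔ IN[B3] ⊔ IN[B7] = {b, c, d, e, f}
Applying B6's transfer function to that OUT value gives IN[B6] (row B6 above).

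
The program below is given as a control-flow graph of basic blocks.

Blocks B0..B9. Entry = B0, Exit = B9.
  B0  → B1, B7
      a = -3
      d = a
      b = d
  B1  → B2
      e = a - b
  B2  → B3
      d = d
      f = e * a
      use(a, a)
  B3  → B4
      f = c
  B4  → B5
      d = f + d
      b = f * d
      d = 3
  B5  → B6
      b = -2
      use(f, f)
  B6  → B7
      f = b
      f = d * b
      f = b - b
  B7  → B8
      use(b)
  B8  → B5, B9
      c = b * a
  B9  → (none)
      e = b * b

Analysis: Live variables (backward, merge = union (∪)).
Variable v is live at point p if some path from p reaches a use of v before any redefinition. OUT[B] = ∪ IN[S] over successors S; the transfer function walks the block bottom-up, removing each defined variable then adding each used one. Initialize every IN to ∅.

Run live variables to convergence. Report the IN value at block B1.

Answer: {a, b, c, d}

Derivation:
Per-block solution:
  B0:  IN={c, f}  OUT={a, b, c, d, f}
  B1:  IN={a, b, c, d}  OUT={a, c, d, e}
  B2:  IN={a, c, d, e}  OUT={a, c, d}
  B3:  IN={a, c, d}  OUT={a, d, f}
  B4:  IN={a, d, f}  OUT={a, d, f}
  B5:  IN={a, d, f}  OUT={a, b, d}
  B6:  IN={a, b, d}  OUT={a, b, d, f}
  B7:  IN={a, b, d, f}  OUT={a, b, d, f}
  B8:  IN={a, b, d, f}  OUT={a, b, d, f}
  B9:  IN={b}  OUT={}

Merge at B1: OUT[B1] = IN[B2] = {a, c, d, e}
Applying B1's transfer function to that OUT value gives IN[B1] (row B1 above).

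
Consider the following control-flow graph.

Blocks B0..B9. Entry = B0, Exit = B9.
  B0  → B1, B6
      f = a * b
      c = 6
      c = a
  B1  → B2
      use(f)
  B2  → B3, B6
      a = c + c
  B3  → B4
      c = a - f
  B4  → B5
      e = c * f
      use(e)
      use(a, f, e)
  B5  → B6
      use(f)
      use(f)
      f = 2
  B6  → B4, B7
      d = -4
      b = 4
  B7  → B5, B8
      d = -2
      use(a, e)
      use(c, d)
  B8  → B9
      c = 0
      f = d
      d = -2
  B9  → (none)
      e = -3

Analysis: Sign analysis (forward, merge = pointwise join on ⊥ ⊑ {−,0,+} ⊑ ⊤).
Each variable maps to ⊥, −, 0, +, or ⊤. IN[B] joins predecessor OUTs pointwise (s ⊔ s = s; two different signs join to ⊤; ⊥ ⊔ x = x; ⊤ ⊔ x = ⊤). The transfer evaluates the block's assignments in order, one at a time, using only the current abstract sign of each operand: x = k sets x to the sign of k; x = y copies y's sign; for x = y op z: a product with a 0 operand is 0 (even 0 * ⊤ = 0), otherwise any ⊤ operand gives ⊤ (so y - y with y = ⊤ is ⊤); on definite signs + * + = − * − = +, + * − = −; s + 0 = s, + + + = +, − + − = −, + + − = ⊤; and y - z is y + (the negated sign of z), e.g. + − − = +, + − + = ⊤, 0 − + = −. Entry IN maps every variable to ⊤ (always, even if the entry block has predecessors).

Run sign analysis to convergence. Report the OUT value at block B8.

Answer: {a: ⊤, b: +, c: 0, d: -, e: ⊤, f: -}

Derivation:
Converged values:
  B0:   IN=(all ⊤)   OUT=(all ⊤)
  B1:   IN=(all ⊤)   OUT=(all ⊤)
  B2:   IN=(all ⊤)   OUT=(all ⊤)
  B3:   IN=(all ⊤)   OUT=(all ⊤)
  B4:   IN=(all ⊤)   OUT=(all ⊤)
  B5:   IN=(all ⊤)   OUT={f:+; rest ⊤}
  B6:   IN=(all ⊤)   OUT={b:+, d:-; rest ⊤}
  B7:   IN={b:+, d:-; rest ⊤}   OUT={b:+, d:-; rest ⊤}
  B8:   IN={b:+, d:-; rest ⊤}   OUT={b:+, c:0, d:-, f:-; rest ⊤}
  B9:   IN={b:+, c:0, d:-, f:-; rest ⊤}   OUT={b:+, c:0, d:-, e:-, f:-; rest ⊤}

Merge at B8: IN[B8] = OUT[B7] = {a: ⊤, b: +, c: ⊤, d: -, e: ⊤, f: ⊤}
Applying B8's transfer function to that IN value gives OUT[B8] (row B8 above).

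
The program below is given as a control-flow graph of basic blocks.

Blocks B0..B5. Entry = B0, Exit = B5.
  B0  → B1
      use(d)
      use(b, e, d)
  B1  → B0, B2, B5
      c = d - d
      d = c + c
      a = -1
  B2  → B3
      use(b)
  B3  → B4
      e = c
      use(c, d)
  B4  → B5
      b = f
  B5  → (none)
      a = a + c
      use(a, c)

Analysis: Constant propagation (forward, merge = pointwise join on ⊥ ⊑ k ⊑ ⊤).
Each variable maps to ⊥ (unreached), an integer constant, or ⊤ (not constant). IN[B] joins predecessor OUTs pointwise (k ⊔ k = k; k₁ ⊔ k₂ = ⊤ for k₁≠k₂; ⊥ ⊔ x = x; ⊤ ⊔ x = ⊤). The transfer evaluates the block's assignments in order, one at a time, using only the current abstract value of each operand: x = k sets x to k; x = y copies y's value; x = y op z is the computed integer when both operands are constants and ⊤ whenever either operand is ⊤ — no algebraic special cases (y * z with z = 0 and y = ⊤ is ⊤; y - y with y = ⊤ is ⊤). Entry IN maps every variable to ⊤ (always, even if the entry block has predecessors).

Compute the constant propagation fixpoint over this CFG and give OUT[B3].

Answer: {a: -1, b: ⊤, c: ⊤, d: ⊤, e: ⊤, f: ⊤}

Derivation:
Fixpoint table:
  B0: | IN=(all ⊤) | OUT=(all ⊤)
  B1: | IN=(all ⊤) | OUT={a:-1; rest ⊤}
  B2: | IN={a:-1; rest ⊤} | OUT={a:-1; rest ⊤}
  B3: | IN={a:-1; rest ⊤} | OUT={a:-1; rest ⊤}
  B4: | IN={a:-1; rest ⊤} | OUT={a:-1; rest ⊤}
  B5: | IN={a:-1; rest ⊤} | OUT=(all ⊤)

Merge at B3: IN[B3] = OUT[B2] = {a: -1, b: ⊤, c: ⊤, d: ⊤, e: ⊤, f: ⊤}
Applying B3's transfer function to that IN value gives OUT[B3] (row B3 above).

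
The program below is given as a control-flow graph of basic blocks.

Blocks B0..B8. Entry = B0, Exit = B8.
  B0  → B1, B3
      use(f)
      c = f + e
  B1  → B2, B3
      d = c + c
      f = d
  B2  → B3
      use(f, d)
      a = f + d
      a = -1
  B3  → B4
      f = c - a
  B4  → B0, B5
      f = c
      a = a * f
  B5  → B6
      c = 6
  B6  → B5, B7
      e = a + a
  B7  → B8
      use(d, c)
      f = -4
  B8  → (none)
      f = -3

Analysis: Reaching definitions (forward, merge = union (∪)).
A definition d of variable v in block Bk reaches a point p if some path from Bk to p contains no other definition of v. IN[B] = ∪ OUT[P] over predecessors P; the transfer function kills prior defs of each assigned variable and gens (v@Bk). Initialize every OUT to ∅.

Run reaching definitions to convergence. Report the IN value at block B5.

Answer: {a@B4, c@B0, c@B5, d@B1, e@B6, f@B4}

Working:
Converged values:
  B0:  IN={a@B4, c@B0, d@B1, f@B4}  OUT={a@B4, c@B0, d@B1, f@B4}
  B1:  IN={a@B4, c@B0, d@B1, f@B4}  OUT={a@B4, c@B0, d@B1, f@B1}
  B2:  IN={a@B4, c@B0, d@B1, f@B1}  OUT={a@B2, c@B0, d@B1, f@B1}
  B3:  IN={a@B2, a@B4, c@B0, d@B1, f@B1, f@B4}  OUT={a@B2, a@B4, c@B0, d@B1, f@B3}
  B4:  IN={a@B2, a@B4, c@B0, d@B1, f@B3}  OUT={a@B4, c@B0, d@B1, f@B4}
  B5:  IN={a@B4, c@B0, c@B5, d@B1, e@B6, f@B4}  OUT={a@B4, c@B5, d@B1, e@B6, f@B4}
  B6:  IN={a@B4, c@B5, d@B1, e@B6, f@B4}  OUT={a@B4, c@B5, d@B1, e@B6, f@B4}
  B7:  IN={a@B4, c@B5, d@B1, e@B6, f@B4}  OUT={a@B4, c@B5, d@B1, e@B6, f@B7}
  B8:  IN={a@B4, c@B5, d@B1, e@B6, f@B7}  OUT={a@B4, c@B5, d@B1, e@B6, f@B8}

Merge at B5: IN[B5] = OUT[B4] ⊔ OUT[B6] = {a@B4, c@B0, c@B5, d@B1, e@B6, f@B4}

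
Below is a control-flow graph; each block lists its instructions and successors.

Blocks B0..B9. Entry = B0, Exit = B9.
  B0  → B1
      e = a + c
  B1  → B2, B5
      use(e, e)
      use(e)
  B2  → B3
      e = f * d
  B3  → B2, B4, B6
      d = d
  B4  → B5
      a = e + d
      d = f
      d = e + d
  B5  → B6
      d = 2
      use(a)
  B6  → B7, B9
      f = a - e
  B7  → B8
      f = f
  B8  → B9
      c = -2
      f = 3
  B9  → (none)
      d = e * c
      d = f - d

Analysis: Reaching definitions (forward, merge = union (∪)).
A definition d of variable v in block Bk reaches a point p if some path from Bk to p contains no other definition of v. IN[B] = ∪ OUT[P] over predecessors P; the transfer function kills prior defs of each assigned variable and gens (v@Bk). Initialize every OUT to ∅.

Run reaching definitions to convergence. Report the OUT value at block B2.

Per-block solution:
  B0:  IN={}  OUT={e@B0}
  B1:  IN={e@B0}  OUT={e@B0}
  B2:  IN={d@B3, e@B0, e@B2}  OUT={d@B3, e@B2}
  B3:  IN={d@B3, e@B2}  OUT={d@B3, e@B2}
  B4:  IN={d@B3, e@B2}  OUT={a@B4, d@B4, e@B2}
  B5:  IN={a@B4, d@B4, e@B0, e@B2}  OUT={a@B4, d@B5, e@B0, e@B2}
  B6:  IN={a@B4, d@B3, d@B5, e@B0, e@B2}  OUT={a@B4, d@B3, d@B5, e@B0, e@B2, f@B6}
  B7:  IN={a@B4, d@B3, d@B5, e@B0, e@B2, f@B6}  OUT={a@B4, d@B3, d@B5, e@B0, e@B2, f@B7}
  B8:  IN={a@B4, d@B3, d@B5, e@B0, e@B2, f@B7}  OUT={a@B4, c@B8, d@B3, d@B5, e@B0, e@B2, f@B8}
  B9:  IN={a@B4, c@B8, d@B3, d@B5, e@B0, e@B2, f@B6, f@B8}  OUT={a@B4, c@B8, d@B9, e@B0, e@B2, f@B6, f@B8}

Merge at B2: IN[B2] = OUT[B1] ⊔ OUT[B3] = {d@B3, e@B0, e@B2}
Applying B2's transfer function to that IN value gives OUT[B2] (row B2 above).

Answer: {d@B3, e@B2}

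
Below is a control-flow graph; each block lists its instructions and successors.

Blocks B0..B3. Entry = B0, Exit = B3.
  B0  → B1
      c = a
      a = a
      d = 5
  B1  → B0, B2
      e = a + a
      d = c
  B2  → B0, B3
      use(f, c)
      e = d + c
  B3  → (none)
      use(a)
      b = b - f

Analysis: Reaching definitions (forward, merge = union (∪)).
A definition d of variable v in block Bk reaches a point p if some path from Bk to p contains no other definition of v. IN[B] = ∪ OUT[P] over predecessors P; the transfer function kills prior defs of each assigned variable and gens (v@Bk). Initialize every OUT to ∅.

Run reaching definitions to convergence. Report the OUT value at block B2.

Per-block solution:
  B0:  IN={a@B0, c@B0, d@B1, e@B1, e@B2}  OUT={a@B0, c@B0, d@B0, e@B1, e@B2}
  B1:  IN={a@B0, c@B0, d@B0, e@B1, e@B2}  OUT={a@B0, c@B0, d@B1, e@B1}
  B2:  IN={a@B0, c@B0, d@B1, e@B1}  OUT={a@B0, c@B0, d@B1, e@B2}
  B3:  IN={a@B0, c@B0, d@B1, e@B2}  OUT={a@B0, b@B3, c@B0, d@B1, e@B2}

Merge at B2: IN[B2] = OUT[B1] = {a@B0, c@B0, d@B1, e@B1}
Applying B2's transfer function to that IN value gives OUT[B2] (row B2 above).

Answer: {a@B0, c@B0, d@B1, e@B2}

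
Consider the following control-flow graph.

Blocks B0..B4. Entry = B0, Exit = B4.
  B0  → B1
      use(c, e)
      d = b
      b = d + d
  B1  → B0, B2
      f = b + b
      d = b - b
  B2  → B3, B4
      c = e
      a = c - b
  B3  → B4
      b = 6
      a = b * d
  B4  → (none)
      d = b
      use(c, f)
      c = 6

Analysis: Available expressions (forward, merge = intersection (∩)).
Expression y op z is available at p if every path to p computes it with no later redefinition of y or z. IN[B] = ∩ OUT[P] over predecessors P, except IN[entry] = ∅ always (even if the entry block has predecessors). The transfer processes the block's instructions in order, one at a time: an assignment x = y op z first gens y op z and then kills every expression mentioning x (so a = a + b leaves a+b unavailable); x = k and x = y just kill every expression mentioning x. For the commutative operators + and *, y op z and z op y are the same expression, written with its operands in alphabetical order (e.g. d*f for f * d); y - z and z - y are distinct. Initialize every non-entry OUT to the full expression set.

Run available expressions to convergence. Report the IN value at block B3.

Answer: {b+b, b-b, c-b}

Trace:
Fixpoint table:
  B0:   IN={}   OUT={d+d}
  B1:   IN={d+d}   OUT={b+b, b-b}
  B2:   IN={b+b, b-b}   OUT={b+b, b-b, c-b}
  B3:   IN={b+b, b-b, c-b}   OUT={b*d}
  B4:   IN={}   OUT={}

Merge at B3: IN[B3] = OUT[B2] = {b+b, b-b, c-b}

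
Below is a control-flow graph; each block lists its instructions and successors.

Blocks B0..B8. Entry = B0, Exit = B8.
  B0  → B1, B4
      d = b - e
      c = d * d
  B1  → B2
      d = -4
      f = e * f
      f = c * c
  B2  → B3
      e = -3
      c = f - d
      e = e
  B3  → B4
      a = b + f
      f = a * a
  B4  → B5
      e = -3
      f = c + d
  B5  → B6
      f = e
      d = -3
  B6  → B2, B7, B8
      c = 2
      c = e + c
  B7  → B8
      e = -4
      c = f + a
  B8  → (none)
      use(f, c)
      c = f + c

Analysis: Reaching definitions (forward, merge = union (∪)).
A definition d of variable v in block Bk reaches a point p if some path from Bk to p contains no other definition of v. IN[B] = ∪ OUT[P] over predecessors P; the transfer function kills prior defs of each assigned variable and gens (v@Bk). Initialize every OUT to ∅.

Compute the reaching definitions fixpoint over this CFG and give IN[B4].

Per-block solution:
  B0:   IN={}   OUT={c@B0, d@B0}
  B1:   IN={c@B0, d@B0}   OUT={c@B0, d@B1, f@B1}
  B2:   IN={a@B3, c@B0, c@B6, d@B1, d@B5, e@B4, f@B1, f@B5}   OUT={a@B3, c@B2, d@B1, d@B5, e@B2, f@B1, f@B5}
  B3:   IN={a@B3, c@B2, d@B1, d@B5, e@B2, f@B1, f@B5}   OUT={a@B3, c@B2, d@B1, d@B5, e@B2, f@B3}
  B4:   IN={a@B3, c@B0, c@B2, d@B0, d@B1, d@B5, e@B2, f@B3}   OUT={a@B3, c@B0, c@B2, d@B0, d@B1, d@B5, e@B4, f@B4}
  B5:   IN={a@B3, c@B0, c@B2, d@B0, d@B1, d@B5, e@B4, f@B4}   OUT={a@B3, c@B0, c@B2, d@B5, e@B4, f@B5}
  B6:   IN={a@B3, c@B0, c@B2, d@B5, e@B4, f@B5}   OUT={a@B3, c@B6, d@B5, e@B4, f@B5}
  B7:   IN={a@B3, c@B6, d@B5, e@B4, f@B5}   OUT={a@B3, c@B7, d@B5, e@B7, f@B5}
  B8:   IN={a@B3, c@B6, c@B7, d@B5, e@B4, e@B7, f@B5}   OUT={a@B3, c@B8, d@B5, e@B4, e@B7, f@B5}

Merge at B4: IN[B4] = OUT[B0] ⊔ OUT[B3] = {a@B3, c@B0, c@B2, d@B0, d@B1, d@B5, e@B2, f@B3}

Answer: {a@B3, c@B0, c@B2, d@B0, d@B1, d@B5, e@B2, f@B3}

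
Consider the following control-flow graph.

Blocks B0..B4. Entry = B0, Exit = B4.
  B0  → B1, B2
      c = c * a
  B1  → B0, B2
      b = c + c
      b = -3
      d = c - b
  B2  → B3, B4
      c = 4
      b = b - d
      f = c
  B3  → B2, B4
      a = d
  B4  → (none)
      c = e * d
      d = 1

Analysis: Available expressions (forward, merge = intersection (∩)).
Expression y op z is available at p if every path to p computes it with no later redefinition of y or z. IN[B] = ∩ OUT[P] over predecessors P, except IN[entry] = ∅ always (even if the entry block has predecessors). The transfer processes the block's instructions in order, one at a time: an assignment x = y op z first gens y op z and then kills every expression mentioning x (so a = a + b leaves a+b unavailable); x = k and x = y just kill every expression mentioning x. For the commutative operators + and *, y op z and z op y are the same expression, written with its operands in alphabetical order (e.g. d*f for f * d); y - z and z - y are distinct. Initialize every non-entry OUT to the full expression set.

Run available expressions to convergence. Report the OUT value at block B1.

Per-block solution:
  B0:   IN={}   OUT={}
  B1:   IN={}   OUT={c+c, c-b}
  B2:   IN={}   OUT={}
  B3:   IN={}   OUT={}
  B4:   IN={}   OUT={}

Merge at B1: IN[B1] = OUT[B0] = {}
Applying B1's transfer function to that IN value gives OUT[B1] (row B1 above).

Answer: {c+c, c-b}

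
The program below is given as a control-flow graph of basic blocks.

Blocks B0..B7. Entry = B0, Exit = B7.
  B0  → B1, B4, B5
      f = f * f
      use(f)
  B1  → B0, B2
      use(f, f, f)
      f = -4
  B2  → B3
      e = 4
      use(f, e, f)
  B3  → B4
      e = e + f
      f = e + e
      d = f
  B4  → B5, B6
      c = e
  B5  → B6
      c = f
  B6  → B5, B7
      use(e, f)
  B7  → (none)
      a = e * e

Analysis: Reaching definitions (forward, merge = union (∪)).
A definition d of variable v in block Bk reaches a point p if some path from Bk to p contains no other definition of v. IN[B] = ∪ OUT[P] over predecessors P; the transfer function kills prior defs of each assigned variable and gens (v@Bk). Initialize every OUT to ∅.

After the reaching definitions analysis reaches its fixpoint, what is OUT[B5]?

Answer: {c@B5, d@B3, e@B3, f@B0, f@B3}

Derivation:
Per-block solution:
  B0:   IN={f@B1}   OUT={f@B0}
  B1:   IN={f@B0}   OUT={f@B1}
  B2:   IN={f@B1}   OUT={e@B2, f@B1}
  B3:   IN={e@B2, f@B1}   OUT={d@B3, e@B3, f@B3}
  B4:   IN={d@B3, e@B3, f@B0, f@B3}   OUT={c@B4, d@B3, e@B3, f@B0, f@B3}
  B5:   IN={c@B4, c@B5, d@B3, e@B3, f@B0, f@B3}   OUT={c@B5, d@B3, e@B3, f@B0, f@B3}
  B6:   IN={c@B4, c@B5, d@B3, e@B3, f@B0, f@B3}   OUT={c@B4, c@B5, d@B3, e@B3, f@B0, f@B3}
  B7:   IN={c@B4, c@B5, d@B3, e@B3, f@B0, f@B3}   OUT={a@B7, c@B4, c@B5, d@B3, e@B3, f@B0, f@B3}

Merge at B5: IN[B5] = OUT[B0] ⊔ OUT[B4] ⊔ OUT[B6] = {c@B4, c@B5, d@B3, e@B3, f@B0, f@B3}
Applying B5's transfer function to that IN value gives OUT[B5] (row B5 above).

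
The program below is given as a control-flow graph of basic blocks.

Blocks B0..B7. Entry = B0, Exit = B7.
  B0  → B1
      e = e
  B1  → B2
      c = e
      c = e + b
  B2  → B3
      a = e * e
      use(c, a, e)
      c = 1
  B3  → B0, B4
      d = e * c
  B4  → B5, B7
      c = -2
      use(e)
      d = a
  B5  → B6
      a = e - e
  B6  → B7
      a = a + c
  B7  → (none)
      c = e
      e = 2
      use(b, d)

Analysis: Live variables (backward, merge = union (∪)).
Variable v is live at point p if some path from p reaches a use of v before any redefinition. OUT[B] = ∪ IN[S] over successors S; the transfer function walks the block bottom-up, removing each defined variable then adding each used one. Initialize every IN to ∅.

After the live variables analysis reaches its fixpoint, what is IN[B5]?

Answer: {b, c, d, e}

Working:
Fixpoint table:
  B0:  IN={b, e}  OUT={b, e}
  B1:  IN={b, e}  OUT={b, c, e}
  B2:  IN={b, c, e}  OUT={a, b, c, e}
  B3:  IN={a, b, c, e}  OUT={a, b, e}
  B4:  IN={a, b, e}  OUT={b, c, d, e}
  B5:  IN={b, c, d, e}  OUT={a, b, c, d, e}
  B6:  IN={a, b, c, d, e}  OUT={b, d, e}
  B7:  IN={b, d, e}  OUT={}

Merge at B5: OUT[B5] = IN[B6] = {a, b, c, d, e}
Applying B5's transfer function to that OUT value gives IN[B5] (row B5 above).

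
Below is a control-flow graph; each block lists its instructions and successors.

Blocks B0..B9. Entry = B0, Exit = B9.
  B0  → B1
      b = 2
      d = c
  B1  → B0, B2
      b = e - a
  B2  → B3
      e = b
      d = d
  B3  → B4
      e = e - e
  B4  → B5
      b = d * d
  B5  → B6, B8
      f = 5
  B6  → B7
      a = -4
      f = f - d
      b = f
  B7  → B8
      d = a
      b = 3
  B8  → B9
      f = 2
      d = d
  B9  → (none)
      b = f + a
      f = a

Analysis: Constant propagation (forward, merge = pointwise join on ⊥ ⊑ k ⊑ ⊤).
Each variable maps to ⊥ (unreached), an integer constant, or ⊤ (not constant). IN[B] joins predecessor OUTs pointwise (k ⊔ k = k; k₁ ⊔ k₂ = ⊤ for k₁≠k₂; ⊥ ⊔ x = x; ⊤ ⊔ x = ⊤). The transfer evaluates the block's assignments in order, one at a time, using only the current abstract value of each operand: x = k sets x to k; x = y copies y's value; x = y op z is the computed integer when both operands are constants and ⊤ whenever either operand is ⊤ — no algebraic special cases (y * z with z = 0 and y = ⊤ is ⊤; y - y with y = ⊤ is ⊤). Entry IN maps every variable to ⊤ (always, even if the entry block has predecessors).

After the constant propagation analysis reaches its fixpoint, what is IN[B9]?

Answer: {a: ⊤, b: ⊤, c: ⊤, d: ⊤, e: ⊤, f: 2}

Working:
Converged values:
  B0:   IN=(all ⊤)   OUT={b:2; rest ⊤}
  B1:   IN={b:2; rest ⊤}   OUT=(all ⊤)
  B2:   IN=(all ⊤)   OUT=(all ⊤)
  B3:   IN=(all ⊤)   OUT=(all ⊤)
  B4:   IN=(all ⊤)   OUT=(all ⊤)
  B5:   IN=(all ⊤)   OUT={f:5; rest ⊤}
  B6:   IN={f:5; rest ⊤}   OUT={a:-4; rest ⊤}
  B7:   IN={a:-4; rest ⊤}   OUT={a:-4, b:3, d:-4; rest ⊤}
  B8:   IN=(all ⊤)   OUT={f:2; rest ⊤}
  B9:   IN={f:2; rest ⊤}   OUT=(all ⊤)

Merge at B9: IN[B9] = OUT[B8] = {a: ⊤, b: ⊤, c: ⊤, d: ⊤, e: ⊤, f: 2}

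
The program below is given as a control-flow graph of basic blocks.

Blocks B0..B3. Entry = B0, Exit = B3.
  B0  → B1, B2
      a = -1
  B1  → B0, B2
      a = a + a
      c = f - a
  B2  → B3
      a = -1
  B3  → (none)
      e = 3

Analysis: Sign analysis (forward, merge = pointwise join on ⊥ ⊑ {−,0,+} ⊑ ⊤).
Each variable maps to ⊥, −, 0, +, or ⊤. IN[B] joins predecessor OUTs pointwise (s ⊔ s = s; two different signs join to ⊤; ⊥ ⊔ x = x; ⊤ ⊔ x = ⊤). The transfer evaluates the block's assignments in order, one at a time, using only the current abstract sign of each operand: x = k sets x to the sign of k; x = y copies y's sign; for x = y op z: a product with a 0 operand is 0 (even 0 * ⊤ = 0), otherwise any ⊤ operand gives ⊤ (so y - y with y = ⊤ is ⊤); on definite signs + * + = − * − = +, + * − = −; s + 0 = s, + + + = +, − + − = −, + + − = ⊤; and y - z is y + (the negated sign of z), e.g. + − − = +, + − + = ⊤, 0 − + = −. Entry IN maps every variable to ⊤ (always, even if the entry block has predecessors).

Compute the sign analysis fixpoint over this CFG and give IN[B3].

Per-block solution:
  B0:   IN=(all ⊤)   OUT={a:-; rest ⊤}
  B1:   IN={a:-; rest ⊤}   OUT={a:-; rest ⊤}
  B2:   IN={a:-; rest ⊤}   OUT={a:-; rest ⊤}
  B3:   IN={a:-; rest ⊤}   OUT={a:-, e:+; rest ⊤}

Merge at B3: IN[B3] = OUT[B2] = {a: -, b: ⊤, c: ⊤, d: ⊤, e: ⊤, f: ⊤}

Answer: {a: -, b: ⊤, c: ⊤, d: ⊤, e: ⊤, f: ⊤}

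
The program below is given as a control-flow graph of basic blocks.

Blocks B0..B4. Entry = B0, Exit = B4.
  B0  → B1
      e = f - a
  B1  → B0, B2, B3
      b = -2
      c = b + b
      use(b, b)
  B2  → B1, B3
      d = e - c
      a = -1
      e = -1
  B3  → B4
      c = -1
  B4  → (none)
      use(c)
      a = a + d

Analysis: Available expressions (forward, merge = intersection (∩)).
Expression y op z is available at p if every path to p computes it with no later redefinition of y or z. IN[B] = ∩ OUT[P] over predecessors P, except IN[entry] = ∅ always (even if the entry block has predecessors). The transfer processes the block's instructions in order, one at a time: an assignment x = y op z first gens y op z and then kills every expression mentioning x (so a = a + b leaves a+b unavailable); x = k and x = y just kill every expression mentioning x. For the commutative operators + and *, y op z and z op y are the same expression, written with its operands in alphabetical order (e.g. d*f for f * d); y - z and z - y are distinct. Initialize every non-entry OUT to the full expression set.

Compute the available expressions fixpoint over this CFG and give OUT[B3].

Fixpoint table:
  B0:  IN={}  OUT={f-a}
  B1:  IN={}  OUT={b+b}
  B2:  IN={b+b}  OUT={b+b}
  B3:  IN={b+b}  OUT={b+b}
  B4:  IN={b+b}  OUT={b+b}

Merge at B3: IN[B3] = OUT[B1] ∩ OUT[B2] = {b+b}
Applying B3's transfer function to that IN value gives OUT[B3] (row B3 above).

Answer: {b+b}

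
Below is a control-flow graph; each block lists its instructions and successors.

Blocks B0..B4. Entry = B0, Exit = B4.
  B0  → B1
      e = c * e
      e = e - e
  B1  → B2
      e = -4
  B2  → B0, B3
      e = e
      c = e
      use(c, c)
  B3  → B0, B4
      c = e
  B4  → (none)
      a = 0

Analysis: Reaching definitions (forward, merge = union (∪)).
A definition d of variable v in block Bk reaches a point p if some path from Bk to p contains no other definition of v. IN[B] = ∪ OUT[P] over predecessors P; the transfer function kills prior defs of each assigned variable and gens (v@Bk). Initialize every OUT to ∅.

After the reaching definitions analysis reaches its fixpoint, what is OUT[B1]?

Answer: {c@B2, c@B3, e@B1}

Trace:
Per-block solution:
  B0:   IN={c@B2, c@B3, e@B2}   OUT={c@B2, c@B3, e@B0}
  B1:   IN={c@B2, c@B3, e@B0}   OUT={c@B2, c@B3, e@B1}
  B2:   IN={c@B2, c@B3, e@B1}   OUT={c@B2, e@B2}
  B3:   IN={c@B2, e@B2}   OUT={c@B3, e@B2}
  B4:   IN={c@B3, e@B2}   OUT={a@B4, c@B3, e@B2}

Merge at B1: IN[B1] = OUT[B0] = {c@B2, c@B3, e@B0}
Applying B1's transfer function to that IN value gives OUT[B1] (row B1 above).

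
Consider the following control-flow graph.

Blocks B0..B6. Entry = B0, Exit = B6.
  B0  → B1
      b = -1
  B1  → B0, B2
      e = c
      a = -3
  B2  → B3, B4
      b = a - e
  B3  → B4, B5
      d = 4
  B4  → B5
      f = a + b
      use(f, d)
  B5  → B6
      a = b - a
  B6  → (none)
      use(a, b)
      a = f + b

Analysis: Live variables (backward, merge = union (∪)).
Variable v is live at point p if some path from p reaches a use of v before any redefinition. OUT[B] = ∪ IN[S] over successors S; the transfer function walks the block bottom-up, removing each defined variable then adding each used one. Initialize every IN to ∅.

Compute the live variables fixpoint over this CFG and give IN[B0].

Per-block solution:
  B0:  IN={c, d, f}  OUT={c, d, f}
  B1:  IN={c, d, f}  OUT={a, c, d, e, f}
  B2:  IN={a, d, e, f}  OUT={a, b, d, f}
  B3:  IN={a, b, f}  OUT={a, b, d, f}
  B4:  IN={a, b, d}  OUT={a, b, f}
  B5:  IN={a, b, f}  OUT={a, b, f}
  B6:  IN={a, b, f}  OUT={}

Merge at B0: OUT[B0] = IN[B1] = {c, d, f}
Applying B0's transfer function to that OUT value gives IN[B0] (row B0 above).

Answer: {c, d, f}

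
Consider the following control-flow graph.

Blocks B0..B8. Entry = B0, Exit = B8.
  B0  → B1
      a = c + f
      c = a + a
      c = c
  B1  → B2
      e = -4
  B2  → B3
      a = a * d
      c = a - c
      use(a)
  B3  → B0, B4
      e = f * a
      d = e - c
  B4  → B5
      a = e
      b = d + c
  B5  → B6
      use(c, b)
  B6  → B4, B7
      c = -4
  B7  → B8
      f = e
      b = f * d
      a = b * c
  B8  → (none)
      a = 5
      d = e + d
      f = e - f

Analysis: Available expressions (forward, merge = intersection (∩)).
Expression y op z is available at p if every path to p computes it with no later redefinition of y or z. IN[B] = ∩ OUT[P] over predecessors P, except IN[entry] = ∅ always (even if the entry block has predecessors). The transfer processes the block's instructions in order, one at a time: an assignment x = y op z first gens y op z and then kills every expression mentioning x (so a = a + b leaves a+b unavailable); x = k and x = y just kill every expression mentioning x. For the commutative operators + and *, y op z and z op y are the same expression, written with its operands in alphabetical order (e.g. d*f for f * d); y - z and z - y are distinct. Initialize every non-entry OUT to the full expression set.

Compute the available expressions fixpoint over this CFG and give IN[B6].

Answer: {c+d}

Working:
Per-block solution:
  B0:  IN={}  OUT={a+a}
  B1:  IN={a+a}  OUT={a+a}
  B2:  IN={a+a}  OUT={}
  B3:  IN={}  OUT={a*f, e-c}
  B4:  IN={}  OUT={c+d}
  B5:  IN={c+d}  OUT={c+d}
  B6:  IN={c+d}  OUT={}
  B7:  IN={}  OUT={b*c, d*f}
  B8:  IN={b*c, d*f}  OUT={b*c}

Merge at B6: IN[B6] = OUT[B5] = {c+d}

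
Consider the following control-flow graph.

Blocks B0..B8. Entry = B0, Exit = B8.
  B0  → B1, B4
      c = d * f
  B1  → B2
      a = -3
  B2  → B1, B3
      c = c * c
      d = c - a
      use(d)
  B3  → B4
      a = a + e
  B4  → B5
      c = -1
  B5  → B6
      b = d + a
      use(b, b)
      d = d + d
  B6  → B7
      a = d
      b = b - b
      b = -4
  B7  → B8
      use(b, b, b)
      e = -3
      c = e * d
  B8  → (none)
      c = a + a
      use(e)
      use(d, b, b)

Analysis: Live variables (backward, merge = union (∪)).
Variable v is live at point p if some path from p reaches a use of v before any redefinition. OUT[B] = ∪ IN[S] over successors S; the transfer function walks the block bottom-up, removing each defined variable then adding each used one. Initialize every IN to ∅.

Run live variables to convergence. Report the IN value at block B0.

Answer: {a, d, e, f}

Trace:
Fixpoint table:
  B0: | IN={a, d, e, f} | OUT={a, c, d, e}
  B1: | IN={c, e} | OUT={a, c, e}
  B2: | IN={a, c, e} | OUT={a, c, d, e}
  B3: | IN={a, d, e} | OUT={a, d}
  B4: | IN={a, d} | OUT={a, d}
  B5: | IN={a, d} | OUT={b, d}
  B6: | IN={b, d} | OUT={a, b, d}
  B7: | IN={a, b, d} | OUT={a, b, d, e}
  B8: | IN={a, b, d, e} | OUT={}

Merge at B0: OUT[B0] = IN[B1] ⊔ IN[B4] = {a, c, d, e}
Applying B0's transfer function to that OUT value gives IN[B0] (row B0 above).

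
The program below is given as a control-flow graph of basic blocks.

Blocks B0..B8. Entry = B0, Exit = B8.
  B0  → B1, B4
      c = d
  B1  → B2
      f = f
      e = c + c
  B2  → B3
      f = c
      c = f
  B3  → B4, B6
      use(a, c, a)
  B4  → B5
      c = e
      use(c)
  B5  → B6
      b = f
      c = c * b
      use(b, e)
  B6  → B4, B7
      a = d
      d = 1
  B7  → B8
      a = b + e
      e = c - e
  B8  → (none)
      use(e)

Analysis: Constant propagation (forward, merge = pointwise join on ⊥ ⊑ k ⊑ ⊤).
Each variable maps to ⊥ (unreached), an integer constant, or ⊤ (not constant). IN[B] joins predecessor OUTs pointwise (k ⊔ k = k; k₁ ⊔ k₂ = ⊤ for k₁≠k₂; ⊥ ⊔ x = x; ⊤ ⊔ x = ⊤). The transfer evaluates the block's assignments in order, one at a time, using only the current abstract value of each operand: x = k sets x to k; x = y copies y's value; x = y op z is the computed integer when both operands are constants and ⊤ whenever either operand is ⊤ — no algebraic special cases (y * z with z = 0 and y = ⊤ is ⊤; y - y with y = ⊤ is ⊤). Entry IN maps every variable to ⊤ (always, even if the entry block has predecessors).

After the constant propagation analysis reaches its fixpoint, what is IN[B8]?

Answer: {a: ⊤, b: ⊤, c: ⊤, d: 1, e: ⊤, f: ⊤}

Trace:
Fixpoint table:
  B0: | IN=(all ⊤) | OUT=(all ⊤)
  B1: | IN=(all ⊤) | OUT=(all ⊤)
  B2: | IN=(all ⊤) | OUT=(all ⊤)
  B3: | IN=(all ⊤) | OUT=(all ⊤)
  B4: | IN=(all ⊤) | OUT=(all ⊤)
  B5: | IN=(all ⊤) | OUT=(all ⊤)
  B6: | IN=(all ⊤) | OUT={d:1; rest ⊤}
  B7: | IN={d:1; rest ⊤} | OUT={d:1; rest ⊤}
  B8: | IN={d:1; rest ⊤} | OUT={d:1; rest ⊤}

Merge at B8: IN[B8] = OUT[B7] = {a: ⊤, b: ⊤, c: ⊤, d: 1, e: ⊤, f: ⊤}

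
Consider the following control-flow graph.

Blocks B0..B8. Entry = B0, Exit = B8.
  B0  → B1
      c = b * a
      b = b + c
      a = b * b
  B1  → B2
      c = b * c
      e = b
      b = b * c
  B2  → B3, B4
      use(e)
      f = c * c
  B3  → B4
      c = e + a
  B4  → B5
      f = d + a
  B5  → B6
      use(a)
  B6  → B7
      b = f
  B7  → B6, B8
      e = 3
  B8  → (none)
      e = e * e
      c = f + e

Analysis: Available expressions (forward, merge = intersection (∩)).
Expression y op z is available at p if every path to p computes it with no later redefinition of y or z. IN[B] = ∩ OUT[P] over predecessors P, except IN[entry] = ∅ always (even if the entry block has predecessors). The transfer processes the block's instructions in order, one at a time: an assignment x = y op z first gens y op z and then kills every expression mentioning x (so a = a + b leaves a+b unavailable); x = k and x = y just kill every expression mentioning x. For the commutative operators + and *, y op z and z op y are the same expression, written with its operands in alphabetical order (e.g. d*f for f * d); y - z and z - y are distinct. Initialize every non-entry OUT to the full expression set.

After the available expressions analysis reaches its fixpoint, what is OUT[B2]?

Converged values:
  B0: | IN={} | OUT={b*b}
  B1: | IN={b*b} | OUT={}
  B2: | IN={} | OUT={c*c}
  B3: | IN={c*c} | OUT={a+e}
  B4: | IN={} | OUT={a+d}
  B5: | IN={a+d} | OUT={a+d}
  B6: | IN={a+d} | OUT={a+d}
  B7: | IN={a+d} | OUT={a+d}
  B8: | IN={a+d} | OUT={a+d, e+f}

Merge at B2: IN[B2] = OUT[B1] = {}
Applying B2's transfer function to that IN value gives OUT[B2] (row B2 above).

Answer: {c*c}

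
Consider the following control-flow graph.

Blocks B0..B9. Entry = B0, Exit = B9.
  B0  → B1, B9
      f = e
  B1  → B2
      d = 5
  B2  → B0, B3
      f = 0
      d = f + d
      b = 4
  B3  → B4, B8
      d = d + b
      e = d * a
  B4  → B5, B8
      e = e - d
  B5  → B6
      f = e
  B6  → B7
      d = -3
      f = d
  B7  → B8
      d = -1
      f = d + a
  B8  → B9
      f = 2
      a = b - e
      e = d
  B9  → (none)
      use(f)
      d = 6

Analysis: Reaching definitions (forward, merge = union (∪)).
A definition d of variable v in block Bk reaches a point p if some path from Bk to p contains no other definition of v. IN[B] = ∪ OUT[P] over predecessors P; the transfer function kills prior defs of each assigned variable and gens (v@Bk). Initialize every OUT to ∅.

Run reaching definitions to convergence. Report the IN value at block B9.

Answer: {a@B8, b@B2, d@B2, d@B3, d@B7, e@B8, f@B0, f@B8}

Derivation:
Converged values:
  B0:  IN={b@B2, d@B2, f@B2}  OUT={b@B2, d@B2, f@B0}
  B1:  IN={b@B2, d@B2, f@B0}  OUT={b@B2, d@B1, f@B0}
  B2:  IN={b@B2, d@B1, f@B0}  OUT={b@B2, d@B2, f@B2}
  B3:  IN={b@B2, d@B2, f@B2}  OUT={b@B2, d@B3, e@B3, f@B2}
  B4:  IN={b@B2, d@B3, e@B3, f@B2}  OUT={b@B2, d@B3, e@B4, f@B2}
  B5:  IN={b@B2, d@B3, e@B4, f@B2}  OUT={b@B2, d@B3, e@B4, f@B5}
  B6:  IN={b@B2, d@B3, e@B4, f@B5}  OUT={b@B2, d@B6, e@B4, f@B6}
  B7:  IN={b@B2, d@B6, e@B4, f@B6}  OUT={b@B2, d@B7, e@B4, f@B7}
  B8:  IN={b@B2, d@B3, d@B7, e@B3, e@B4, f@B2, f@B7}  OUT={a@B8, b@B2, d@B3, d@B7, e@B8, f@B8}
  B9:  IN={a@B8, b@B2, d@B2, d@B3, d@B7, e@B8, f@B0, f@B8}  OUT={a@B8, b@B2, d@B9, e@B8, f@B0, f@B8}

Merge at B9: IN[B9] = OUT[B0] ⊔ OUT[B8] = {a@B8, b@B2, d@B2, d@B3, d@B7, e@B8, f@B0, f@B8}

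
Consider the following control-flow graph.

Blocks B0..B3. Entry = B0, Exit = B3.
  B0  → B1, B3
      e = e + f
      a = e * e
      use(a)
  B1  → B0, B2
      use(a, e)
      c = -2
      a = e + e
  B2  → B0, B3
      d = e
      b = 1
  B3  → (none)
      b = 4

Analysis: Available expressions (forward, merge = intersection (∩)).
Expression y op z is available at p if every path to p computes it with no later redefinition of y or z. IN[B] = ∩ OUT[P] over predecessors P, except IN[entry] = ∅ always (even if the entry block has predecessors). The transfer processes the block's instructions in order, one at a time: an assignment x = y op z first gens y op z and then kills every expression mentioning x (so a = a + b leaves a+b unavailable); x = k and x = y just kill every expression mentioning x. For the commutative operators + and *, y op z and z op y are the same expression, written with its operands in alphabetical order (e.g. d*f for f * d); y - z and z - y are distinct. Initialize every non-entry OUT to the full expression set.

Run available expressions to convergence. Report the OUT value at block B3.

Converged values:
  B0:   IN={}   OUT={e*e}
  B1:   IN={e*e}   OUT={e*e, e+e}
  B2:   IN={e*e, e+e}   OUT={e*e, e+e}
  B3:   IN={e*e}   OUT={e*e}

Merge at B3: IN[B3] = OUT[B0] ∩ OUT[B2] = {e*e}
Applying B3's transfer function to that IN value gives OUT[B3] (row B3 above).

Answer: {e*e}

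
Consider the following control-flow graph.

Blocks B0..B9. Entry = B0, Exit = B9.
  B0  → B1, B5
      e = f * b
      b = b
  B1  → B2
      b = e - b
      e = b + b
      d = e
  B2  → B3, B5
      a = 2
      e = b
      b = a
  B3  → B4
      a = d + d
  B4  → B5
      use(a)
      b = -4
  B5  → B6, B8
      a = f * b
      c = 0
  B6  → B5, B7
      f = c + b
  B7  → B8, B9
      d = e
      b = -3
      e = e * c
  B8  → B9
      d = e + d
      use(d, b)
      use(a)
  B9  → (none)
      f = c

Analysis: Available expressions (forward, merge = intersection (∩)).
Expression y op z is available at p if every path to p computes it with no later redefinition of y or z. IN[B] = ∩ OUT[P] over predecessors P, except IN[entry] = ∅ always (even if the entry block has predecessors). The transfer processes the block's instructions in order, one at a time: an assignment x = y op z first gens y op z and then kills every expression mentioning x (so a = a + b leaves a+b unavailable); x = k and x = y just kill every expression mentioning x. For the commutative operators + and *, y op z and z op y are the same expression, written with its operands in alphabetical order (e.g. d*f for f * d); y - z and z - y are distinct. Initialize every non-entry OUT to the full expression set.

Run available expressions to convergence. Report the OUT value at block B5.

Answer: {b*f}

Derivation:
Fixpoint table:
  B0: | IN={} | OUT={}
  B1: | IN={} | OUT={b+b}
  B2: | IN={b+b} | OUT={}
  B3: | IN={} | OUT={d+d}
  B4: | IN={d+d} | OUT={d+d}
  B5: | IN={} | OUT={b*f}
  B6: | IN={b*f} | OUT={b+c}
  B7: | IN={b+c} | OUT={}
  B8: | IN={} | OUT={}
  B9: | IN={} | OUT={}

Merge at B5: IN[B5] = OUT[B0] ∩ OUT[B2] ∩ OUT[B4] ∩ OUT[B6] = {}
Applying B5's transfer function to that IN value gives OUT[B5] (row B5 above).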